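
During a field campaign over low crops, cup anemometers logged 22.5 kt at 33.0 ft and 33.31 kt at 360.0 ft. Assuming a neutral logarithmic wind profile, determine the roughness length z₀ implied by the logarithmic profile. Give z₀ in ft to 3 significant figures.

Log law: V(z) ∝ ln(z/z₀). With r = V₁/V₂ = 22.5/33.31 = 0.67547,
r · ln(z₂/z₀) = ln(z₁/z₀) ⇒ ln z₀ = (ln z₁ − r·ln z₂)/(1 − r)
ln z₀ = (3.49651 − 0.67547×5.88610) / 0.32453 = -1.4772
z₀ = exp(-1.4772) = 0.2283 ft

z₀ ≈ 0.228 ft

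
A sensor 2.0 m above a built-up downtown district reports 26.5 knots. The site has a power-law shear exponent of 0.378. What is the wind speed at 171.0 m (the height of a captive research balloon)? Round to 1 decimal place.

Power-law profile: V₂ = V₁ · (z₂/z₁)^α
V₂ = 26.5 × (171.0/2.0)^0.378 = 26.5 × (85.5000)^0.378
    = 26.5 × 5.3738 = 142.4063 knots

142.4 knots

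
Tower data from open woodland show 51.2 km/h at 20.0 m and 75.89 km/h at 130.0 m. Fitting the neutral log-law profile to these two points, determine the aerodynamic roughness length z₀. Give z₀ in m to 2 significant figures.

z₀ ≈ 0.41 m

Log law: V(z) ∝ ln(z/z₀). With r = V₁/V₂ = 51.2/75.89 = 0.67466,
r · ln(z₂/z₀) = ln(z₁/z₀) ⇒ ln z₀ = (ln z₁ − r·ln z₂)/(1 − r)
ln z₀ = (2.99573 − 0.67466×4.86753) / 0.32534 = -0.8859
z₀ = exp(-0.8859) = 0.4124 m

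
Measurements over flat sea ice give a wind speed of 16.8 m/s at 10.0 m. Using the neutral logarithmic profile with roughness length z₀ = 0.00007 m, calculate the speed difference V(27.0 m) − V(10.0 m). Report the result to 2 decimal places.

Log law: V₂ = V₁ · ln(z₂/z₀)/ln(z₁/z₀) = 16.8 × 12.8629/11.8696 = 18.2058 m/s
ΔV = 18.2058 − 16.8 = 1.4058 m/s

1.41 m/s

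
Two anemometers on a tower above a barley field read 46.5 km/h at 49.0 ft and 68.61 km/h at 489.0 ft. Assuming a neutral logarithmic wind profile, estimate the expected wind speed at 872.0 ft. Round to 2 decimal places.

74.17 km/h

Log law: V ∝ ln(z/z₀). From the pair, with r = V₁/V₂ = 0.67774,
ln z₀ = (ln z₁ − r·ln z₂)/(1 − r) = (3.8918 − 0.67774×6.1924)/0.32226 = -0.9465 → z₀ = 0.3881 ft
V₃ = V₁ · ln(z₃/z₀)/ln(z₁/z₀) = 46.5 × 7.7173/4.8383 = 74.1691 km/h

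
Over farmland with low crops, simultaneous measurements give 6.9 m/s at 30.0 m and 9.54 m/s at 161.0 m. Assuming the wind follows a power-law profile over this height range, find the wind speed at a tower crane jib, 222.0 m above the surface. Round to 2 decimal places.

10.15 m/s

First find α: α = ln(V₂/V₁)/ln(z₂/z₁) = ln(9.54/6.9)/ln(161.0/30.0) = 0.32397/1.68021 = 0.1928
Extrapolate from 161.0 m to 222.0 m: V₃ = 9.54 × (222.0/161.0)^0.1928 = 9.54 × 1.0639 = 10.1497 m/s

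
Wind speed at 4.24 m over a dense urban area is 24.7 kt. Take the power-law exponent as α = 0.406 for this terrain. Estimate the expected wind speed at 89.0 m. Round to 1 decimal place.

85.0 kt

Power-law profile: V₂ = V₁ · (z₂/z₁)^α
V₂ = 24.7 × (89.0/4.24)^0.406 = 24.7 × (20.9906)^0.406
    = 24.7 × 3.4415 = 85.0039 kt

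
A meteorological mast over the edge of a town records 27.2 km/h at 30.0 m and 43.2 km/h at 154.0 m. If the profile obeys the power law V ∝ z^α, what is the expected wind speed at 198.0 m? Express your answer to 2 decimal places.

First find α: α = ln(V₂/V₁)/ln(z₂/z₁) = ln(43.2/27.2)/ln(154.0/30.0) = 0.46262/1.63576 = 0.2828
Extrapolate from 154.0 m to 198.0 m: V₃ = 43.2 × (198.0/154.0)^0.2828 = 43.2 × 1.0737 = 46.3823 km/h

46.38 km/h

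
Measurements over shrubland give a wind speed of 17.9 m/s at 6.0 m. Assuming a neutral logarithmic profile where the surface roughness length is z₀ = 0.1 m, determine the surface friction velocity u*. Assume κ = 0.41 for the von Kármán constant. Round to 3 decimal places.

Log law: V(z) = (u*/κ) · ln(z/z₀) ⇒ u* = κ · V / ln(z/z₀)
u* = 0.41 × 17.9 / ln(6.0/0.1) = 0.41 × 17.9 / 4.0943
   = 7.3390 / 4.0943 = 1.7925 m/s

u* ≈ 1.792 m/s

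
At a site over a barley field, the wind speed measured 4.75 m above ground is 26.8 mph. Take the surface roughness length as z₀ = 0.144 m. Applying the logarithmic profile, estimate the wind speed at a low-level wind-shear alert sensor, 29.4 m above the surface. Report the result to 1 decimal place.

Log law: V(z) ∝ ln(z/z₀), so V₂/V₁ = ln(z₂/z₀) / ln(z₁/z₀).
ln(29.4/0.144) = 5.3189, ln(4.75/0.144) = 3.4961
V₂ = 26.8 × 5.3189/3.4961 = 26.8 × 1.5214 = 40.7734 mph

40.8 mph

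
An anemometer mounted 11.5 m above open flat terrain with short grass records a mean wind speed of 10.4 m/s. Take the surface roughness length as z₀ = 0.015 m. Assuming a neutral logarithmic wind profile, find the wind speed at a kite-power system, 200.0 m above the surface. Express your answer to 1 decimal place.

Log law: V(z) ∝ ln(z/z₀), so V₂/V₁ = ln(z₂/z₀) / ln(z₁/z₀).
ln(200.0/0.015) = 9.4980, ln(11.5/0.015) = 6.6421
V₂ = 10.4 × 9.4980/6.6421 = 10.4 × 1.4300 = 14.8718 m/s

14.9 m/s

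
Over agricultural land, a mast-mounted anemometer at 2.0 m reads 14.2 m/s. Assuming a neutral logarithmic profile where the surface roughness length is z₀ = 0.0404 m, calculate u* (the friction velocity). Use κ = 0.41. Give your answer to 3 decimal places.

Log law: V(z) = (u*/κ) · ln(z/z₀) ⇒ u* = κ · V / ln(z/z₀)
u* = 0.41 × 14.2 / ln(2.0/0.0404) = 0.41 × 14.2 / 3.9021
   = 5.8220 / 3.9021 = 1.4920 m/s

u* ≈ 1.492 m/s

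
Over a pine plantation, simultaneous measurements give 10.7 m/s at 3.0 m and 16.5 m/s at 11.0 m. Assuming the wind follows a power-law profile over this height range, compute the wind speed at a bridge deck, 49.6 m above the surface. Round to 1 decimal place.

First find α: α = ln(V₂/V₁)/ln(z₂/z₁) = ln(16.5/10.7)/ln(11.0/3.0) = 0.43312/1.29928 = 0.3334
Extrapolate from 11.0 m to 49.6 m: V₃ = 16.5 × (49.6/11.0)^0.3334 = 16.5 × 1.6521 = 27.2599 m/s

27.3 m/s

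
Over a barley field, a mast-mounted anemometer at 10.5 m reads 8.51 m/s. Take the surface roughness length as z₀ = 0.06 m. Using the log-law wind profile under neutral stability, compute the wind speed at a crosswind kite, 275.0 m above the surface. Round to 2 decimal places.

13.89 m/s

Log law: V(z) ∝ ln(z/z₀), so V₂/V₁ = ln(z₂/z₀) / ln(z₁/z₀).
ln(275.0/0.06) = 8.4302, ln(10.5/0.06) = 5.1648
V₂ = 8.51 × 8.4302/5.1648 = 8.51 × 1.6322 = 13.8904 m/s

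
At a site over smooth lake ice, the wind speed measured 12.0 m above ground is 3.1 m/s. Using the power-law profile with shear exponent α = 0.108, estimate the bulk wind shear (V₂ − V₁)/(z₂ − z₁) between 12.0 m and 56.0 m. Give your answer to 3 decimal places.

0.013 m/s/m

Power law: V₂ = V₁ · (z₂/z₁)^α = 3.1 × (4.6667)^0.108 = 3.6611 m/s
ΔV/Δz = (3.6611 − 3.1)/(56.0 − 12.0) = 0.5611/44.0000 = 0.01275 m/s/m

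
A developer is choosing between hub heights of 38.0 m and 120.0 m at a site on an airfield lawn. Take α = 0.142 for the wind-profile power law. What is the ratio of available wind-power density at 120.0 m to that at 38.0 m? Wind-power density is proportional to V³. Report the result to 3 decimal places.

1.632

Speed ratio: V_B/V_A = (z_B/z_A)^α = (120.0/38.0)^0.142 = (3.1579)^0.142 = 1.17737
Power-density ratio: P_B/P_A = (V_B/V_A)³ = (1.17737)³ = 1.63209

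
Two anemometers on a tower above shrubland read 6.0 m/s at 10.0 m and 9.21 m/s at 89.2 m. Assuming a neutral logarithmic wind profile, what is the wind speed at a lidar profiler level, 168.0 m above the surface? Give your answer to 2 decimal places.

Log law: V ∝ ln(z/z₀). From the pair, with r = V₁/V₂ = 0.65147,
ln z₀ = (ln z₁ − r·ln z₂)/(1 − r) = (2.3026 − 0.65147×4.4909)/0.34853 = -1.7877 → z₀ = 0.1673 m
V₃ = V₁ · ln(z₃/z₀)/ln(z₁/z₀) = 6.0 × 6.9117/4.0903 = 10.1387 m/s

10.14 m/s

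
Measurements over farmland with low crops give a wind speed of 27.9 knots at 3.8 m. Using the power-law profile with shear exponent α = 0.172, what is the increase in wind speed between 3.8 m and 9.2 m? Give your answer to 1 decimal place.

Power law: V₂ = V₁ · (z₂/z₁)^α = 27.9 × (2.4211)^0.172 = 32.4828 knots
ΔV = 32.4828 − 27.9 = 4.5828 knots

4.6 knots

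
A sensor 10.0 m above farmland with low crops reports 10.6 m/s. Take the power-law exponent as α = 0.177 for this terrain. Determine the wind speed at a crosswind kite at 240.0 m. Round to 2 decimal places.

18.60 m/s

Power-law profile: V₂ = V₁ · (z₂/z₁)^α
V₂ = 10.6 × (240.0/10.0)^0.177 = 10.6 × (24.0000)^0.177
    = 10.6 × 1.7551 = 18.6039 m/s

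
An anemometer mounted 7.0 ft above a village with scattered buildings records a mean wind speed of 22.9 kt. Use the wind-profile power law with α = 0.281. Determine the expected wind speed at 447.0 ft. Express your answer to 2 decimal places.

Power-law profile: V₂ = V₁ · (z₂/z₁)^α
V₂ = 22.9 × (447.0/7.0)^0.281 = 22.9 × (63.8571)^0.281
    = 22.9 × 3.2156 = 73.6376 kt

73.64 kt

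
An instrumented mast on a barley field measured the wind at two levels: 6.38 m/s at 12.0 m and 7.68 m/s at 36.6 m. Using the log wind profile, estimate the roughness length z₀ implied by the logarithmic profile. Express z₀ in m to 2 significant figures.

z₀ ≈ 0.050 m

Log law: V(z) ∝ ln(z/z₀). With r = V₁/V₂ = 6.38/7.68 = 0.83073,
r · ln(z₂/z₀) = ln(z₁/z₀) ⇒ ln z₀ = (ln z₁ − r·ln z₂)/(1 − r)
ln z₀ = (2.48491 − 0.83073×3.60005) / 0.16927 = -2.9879
z₀ = exp(-2.9879) = 0.05039 m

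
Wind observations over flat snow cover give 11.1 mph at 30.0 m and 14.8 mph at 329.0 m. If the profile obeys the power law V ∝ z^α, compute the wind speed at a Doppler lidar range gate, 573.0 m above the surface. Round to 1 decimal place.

First find α: α = ln(V₂/V₁)/ln(z₂/z₁) = ln(14.8/11.1)/ln(329.0/30.0) = 0.28768/2.39486 = 0.1201
Extrapolate from 329.0 m to 573.0 m: V₃ = 14.8 × (573.0/329.0)^0.1201 = 14.8 × 1.0689 = 15.8200 mph

15.8 mph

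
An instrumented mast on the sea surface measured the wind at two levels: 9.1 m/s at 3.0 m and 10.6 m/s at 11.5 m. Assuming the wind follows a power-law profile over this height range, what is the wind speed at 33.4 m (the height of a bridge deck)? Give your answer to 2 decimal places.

11.96 m/s

First find α: α = ln(V₂/V₁)/ln(z₂/z₁) = ln(10.6/9.1)/ln(11.5/3.0) = 0.15258/1.34373 = 0.1135
Extrapolate from 11.5 m to 33.4 m: V₃ = 10.6 × (33.4/11.5)^0.1135 = 10.6 × 1.1287 = 11.9642 m/s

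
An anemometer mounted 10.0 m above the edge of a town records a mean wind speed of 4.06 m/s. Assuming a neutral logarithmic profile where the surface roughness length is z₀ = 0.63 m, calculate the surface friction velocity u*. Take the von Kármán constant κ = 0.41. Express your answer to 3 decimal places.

Log law: V(z) = (u*/κ) · ln(z/z₀) ⇒ u* = κ · V / ln(z/z₀)
u* = 0.41 × 4.06 / ln(10.0/0.63) = 0.41 × 4.06 / 2.7646
   = 1.6646 / 2.7646 = 0.6021 m/s

u* ≈ 0.602 m/s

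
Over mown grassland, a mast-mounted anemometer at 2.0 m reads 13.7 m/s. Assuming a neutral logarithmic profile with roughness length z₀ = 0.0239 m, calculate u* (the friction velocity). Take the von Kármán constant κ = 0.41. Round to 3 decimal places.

u* ≈ 1.269 m/s

Log law: V(z) = (u*/κ) · ln(z/z₀) ⇒ u* = κ · V / ln(z/z₀)
u* = 0.41 × 13.7 / ln(2.0/0.0239) = 0.41 × 13.7 / 4.4270
   = 5.6170 / 4.4270 = 1.2688 m/s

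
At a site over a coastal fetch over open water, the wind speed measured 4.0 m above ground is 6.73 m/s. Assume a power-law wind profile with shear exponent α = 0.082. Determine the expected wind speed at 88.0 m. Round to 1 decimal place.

Power-law profile: V₂ = V₁ · (z₂/z₁)^α
V₂ = 6.73 × (88.0/4.0)^0.082 = 6.73 × (22.0000)^0.082
    = 6.73 × 1.2885 = 8.6715 m/s

8.7 m/s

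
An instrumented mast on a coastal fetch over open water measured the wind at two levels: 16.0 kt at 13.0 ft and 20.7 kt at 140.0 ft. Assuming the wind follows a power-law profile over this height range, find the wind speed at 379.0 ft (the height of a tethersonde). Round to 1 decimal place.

First find α: α = ln(V₂/V₁)/ln(z₂/z₁) = ln(20.7/16.0)/ln(140.0/13.0) = 0.25754/2.37669 = 0.1084
Extrapolate from 140.0 ft to 379.0 ft: V₃ = 20.7 × (379.0/140.0)^0.1084 = 20.7 × 1.1140 = 23.0589 kt

23.1 kt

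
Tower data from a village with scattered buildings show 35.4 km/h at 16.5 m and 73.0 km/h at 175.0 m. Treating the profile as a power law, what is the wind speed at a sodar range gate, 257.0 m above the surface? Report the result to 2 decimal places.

82.12 km/h

First find α: α = ln(V₂/V₁)/ln(z₂/z₁) = ln(73.0/35.4)/ln(175.0/16.5) = 0.72375/2.36143 = 0.3065
Extrapolate from 175.0 m to 257.0 m: V₃ = 73.0 × (257.0/175.0)^0.3065 = 73.0 × 1.1250 = 82.1248 km/h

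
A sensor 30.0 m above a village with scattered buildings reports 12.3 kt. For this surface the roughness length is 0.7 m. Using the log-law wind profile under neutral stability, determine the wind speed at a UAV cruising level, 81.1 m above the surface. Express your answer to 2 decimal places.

15.56 kt

Log law: V(z) ∝ ln(z/z₀), so V₂/V₁ = ln(z₂/z₀) / ln(z₁/z₀).
ln(81.1/0.7) = 4.7524, ln(30.0/0.7) = 3.7579
V₂ = 12.3 × 4.7524/3.7579 = 12.3 × 1.2646 = 15.5551 kt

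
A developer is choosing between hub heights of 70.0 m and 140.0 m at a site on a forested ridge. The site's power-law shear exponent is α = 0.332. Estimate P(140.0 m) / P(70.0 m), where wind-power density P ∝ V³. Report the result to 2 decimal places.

Speed ratio: V_B/V_A = (z_B/z_A)^α = (140.0/70.0)^0.332 = (2.0000)^0.332 = 1.25876
Power-density ratio: P_B/P_A = (V_B/V_A)³ = (1.25876)³ = 1.99446

1.99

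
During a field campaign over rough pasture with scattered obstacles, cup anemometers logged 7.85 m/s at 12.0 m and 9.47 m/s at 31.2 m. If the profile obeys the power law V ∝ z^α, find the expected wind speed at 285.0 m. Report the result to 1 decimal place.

First find α: α = ln(V₂/V₁)/ln(z₂/z₁) = ln(9.47/7.85)/ln(31.2/12.0) = 0.18762/0.95551 = 0.1964
Extrapolate from 31.2 m to 285.0 m: V₃ = 9.47 × (285.0/31.2)^0.1964 = 9.47 × 1.5439 = 14.6212 m/s

14.6 m/s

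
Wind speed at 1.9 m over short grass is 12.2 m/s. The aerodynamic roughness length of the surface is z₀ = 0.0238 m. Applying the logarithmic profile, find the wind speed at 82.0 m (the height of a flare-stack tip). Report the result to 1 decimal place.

22.7 m/s

Log law: V(z) ∝ ln(z/z₀), so V₂/V₁ = ln(z₂/z₀) / ln(z₁/z₀).
ln(82.0/0.0238) = 8.1448, ln(1.9/0.0238) = 4.3799
V₂ = 12.2 × 8.1448/4.3799 = 12.2 × 1.8596 = 22.6868 m/s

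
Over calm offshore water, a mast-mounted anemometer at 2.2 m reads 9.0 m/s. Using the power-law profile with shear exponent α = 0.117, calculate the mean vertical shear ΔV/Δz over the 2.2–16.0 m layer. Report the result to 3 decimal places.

0.170 m/s/m

Power law: V₂ = V₁ · (z₂/z₁)^α = 9.0 × (7.2727)^0.117 = 11.3517 m/s
ΔV/Δz = (11.3517 − 9.0)/(16.0 − 2.2) = 2.3517/13.8000 = 0.17041 m/s/m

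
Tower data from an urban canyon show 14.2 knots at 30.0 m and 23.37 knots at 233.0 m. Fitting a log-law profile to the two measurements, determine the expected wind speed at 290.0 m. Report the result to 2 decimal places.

Log law: V ∝ ln(z/z₀). From the pair, with r = V₁/V₂ = 0.60762,
ln z₀ = (ln z₁ − r·ln z₂)/(1 − r) = (3.4012 − 0.60762×5.4510)/0.39238 = 0.2270 → z₀ = 1.255 m
V₃ = V₁ · ln(z₃/z₀)/ln(z₁/z₀) = 14.2 × 5.4429/3.1742 = 24.3490 knots

24.35 knots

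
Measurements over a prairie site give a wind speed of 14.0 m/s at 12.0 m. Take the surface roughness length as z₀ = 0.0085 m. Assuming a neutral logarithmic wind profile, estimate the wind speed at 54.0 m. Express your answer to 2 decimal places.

Log law: V(z) ∝ ln(z/z₀), so V₂/V₁ = ln(z₂/z₀) / ln(z₁/z₀).
ln(54.0/0.0085) = 8.7567, ln(12.0/0.0085) = 7.2526
V₂ = 14.0 × 8.7567/7.2526 = 14.0 × 1.2074 = 16.9034 m/s

16.90 m/s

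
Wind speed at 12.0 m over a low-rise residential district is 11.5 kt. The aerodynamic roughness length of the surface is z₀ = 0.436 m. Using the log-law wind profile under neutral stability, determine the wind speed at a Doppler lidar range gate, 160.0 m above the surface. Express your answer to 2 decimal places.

20.49 kt

Log law: V(z) ∝ ln(z/z₀), so V₂/V₁ = ln(z₂/z₀) / ln(z₁/z₀).
ln(160.0/0.436) = 5.9053, ln(12.0/0.436) = 3.3150
V₂ = 11.5 × 5.9053/3.3150 = 11.5 × 1.7814 = 20.4858 kt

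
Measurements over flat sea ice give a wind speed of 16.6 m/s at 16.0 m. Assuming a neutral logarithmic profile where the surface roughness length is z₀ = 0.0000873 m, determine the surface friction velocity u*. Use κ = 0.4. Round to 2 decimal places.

Log law: V(z) = (u*/κ) · ln(z/z₀) ⇒ u* = κ · V / ln(z/z₀)
u* = 0.4 × 16.6 / ln(16.0/0.0000873) = 0.4 × 16.6 / 12.1187
   = 6.6400 / 12.1187 = 0.5479 m/s

u* ≈ 0.55 m/s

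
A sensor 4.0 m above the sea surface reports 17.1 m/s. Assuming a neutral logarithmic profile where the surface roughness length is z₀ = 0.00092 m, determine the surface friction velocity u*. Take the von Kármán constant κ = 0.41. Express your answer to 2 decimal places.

Log law: V(z) = (u*/κ) · ln(z/z₀) ⇒ u* = κ · V / ln(z/z₀)
u* = 0.41 × 17.1 / ln(4.0/0.00092) = 0.41 × 17.1 / 8.3774
   = 7.0110 / 8.3774 = 0.8369 m/s

u* ≈ 0.84 m/s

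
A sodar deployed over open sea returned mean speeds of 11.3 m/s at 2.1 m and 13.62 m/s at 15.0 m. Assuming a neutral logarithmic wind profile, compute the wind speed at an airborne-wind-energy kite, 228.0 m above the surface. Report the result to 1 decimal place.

Log law: V ∝ ln(z/z₀). From the pair, with r = V₁/V₂ = 0.82966,
ln z₀ = (ln z₁ − r·ln z₂)/(1 − r) = (0.7419 − 0.82966×2.7081)/0.17034 = -8.8344 → z₀ = 0.0001456 m
V₃ = V₁ · ln(z₃/z₀)/ln(z₁/z₀) = 11.3 × 14.2637/9.5763 = 16.8311 m/s

16.8 m/s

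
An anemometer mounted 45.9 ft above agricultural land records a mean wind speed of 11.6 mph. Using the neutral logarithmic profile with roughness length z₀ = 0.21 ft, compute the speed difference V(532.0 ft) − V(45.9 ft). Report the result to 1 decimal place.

Log law: V₂ = V₁ · ln(z₂/z₀)/ln(z₁/z₀) = 11.6 × 7.8373/5.3871 = 16.8759 mph
ΔV = 16.8759 − 11.6 = 5.2759 mph

5.3 mph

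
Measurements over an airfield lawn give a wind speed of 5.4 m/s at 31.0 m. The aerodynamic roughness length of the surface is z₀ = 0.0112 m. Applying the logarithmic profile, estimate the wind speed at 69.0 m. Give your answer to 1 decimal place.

5.9 m/s

Log law: V(z) ∝ ln(z/z₀), so V₂/V₁ = ln(z₂/z₀) / ln(z₁/z₀).
ln(69.0/0.0112) = 8.7259, ln(31.0/0.0112) = 7.9258
V₂ = 5.4 × 8.7259/7.9258 = 5.4 × 1.1010 = 5.9451 m/s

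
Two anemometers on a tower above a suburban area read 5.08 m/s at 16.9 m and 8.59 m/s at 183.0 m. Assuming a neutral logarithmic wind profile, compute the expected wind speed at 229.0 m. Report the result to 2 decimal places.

8.92 m/s

Log law: V ∝ ln(z/z₀). From the pair, with r = V₁/V₂ = 0.59139,
ln z₀ = (ln z₁ − r·ln z₂)/(1 − r) = (2.8273 − 0.59139×5.2095)/0.40861 = -0.6204 → z₀ = 0.5377 m
V₃ = V₁ · ln(z₃/z₀)/ln(z₁/z₀) = 5.08 × 6.0541/3.4477 = 8.9204 m/s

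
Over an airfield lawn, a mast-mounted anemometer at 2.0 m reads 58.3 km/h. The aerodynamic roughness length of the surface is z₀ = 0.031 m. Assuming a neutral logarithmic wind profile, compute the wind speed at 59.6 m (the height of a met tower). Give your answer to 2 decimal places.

Log law: V(z) ∝ ln(z/z₀), so V₂/V₁ = ln(z₂/z₀) / ln(z₁/z₀).
ln(59.6/0.031) = 7.5614, ln(2.0/0.031) = 4.1669
V₂ = 58.3 × 7.5614/4.1669 = 58.3 × 1.8146 = 105.7931 km/h

105.79 km/h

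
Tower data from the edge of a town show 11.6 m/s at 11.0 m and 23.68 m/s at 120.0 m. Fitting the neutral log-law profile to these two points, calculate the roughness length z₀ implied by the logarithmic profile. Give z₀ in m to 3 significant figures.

Log law: V(z) ∝ ln(z/z₀). With r = V₁/V₂ = 11.6/23.68 = 0.48986,
r · ln(z₂/z₀) = ln(z₁/z₀) ⇒ ln z₀ = (ln z₁ − r·ln z₂)/(1 − r)
ln z₀ = (2.39790 − 0.48986×4.78749) / 0.51014 = 0.1032
z₀ = exp(0.1032) = 1.109 m

z₀ ≈ 1.11 m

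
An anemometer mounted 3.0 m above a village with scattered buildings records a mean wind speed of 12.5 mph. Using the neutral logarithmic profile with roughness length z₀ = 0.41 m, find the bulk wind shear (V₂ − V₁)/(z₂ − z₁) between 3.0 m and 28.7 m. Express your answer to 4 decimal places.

0.5519 mph/m

Log law: V₂ = V₁ · ln(z₂/z₀)/ln(z₁/z₀) = 12.5 × 4.2485/1.9902 = 26.6837 mph
ΔV/Δz = (26.6837 − 12.5)/(28.7 − 3.0) = 14.1837/25.7000 = 0.55190 mph/m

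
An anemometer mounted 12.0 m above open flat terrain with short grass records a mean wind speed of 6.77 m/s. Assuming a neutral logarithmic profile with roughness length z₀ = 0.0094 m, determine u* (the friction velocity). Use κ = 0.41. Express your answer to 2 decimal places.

u* ≈ 0.39 m/s

Log law: V(z) = (u*/κ) · ln(z/z₀) ⇒ u* = κ · V / ln(z/z₀)
u* = 0.41 × 6.77 / ln(12.0/0.0094) = 0.41 × 6.77 / 7.1520
   = 2.7757 / 7.1520 = 0.3881 m/s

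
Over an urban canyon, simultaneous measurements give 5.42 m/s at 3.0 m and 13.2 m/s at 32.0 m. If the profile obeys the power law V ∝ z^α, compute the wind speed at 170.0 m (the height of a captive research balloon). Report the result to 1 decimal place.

First find α: α = ln(V₂/V₁)/ln(z₂/z₁) = ln(13.2/5.42)/ln(32.0/3.0) = 0.89012/2.36712 = 0.3760
Extrapolate from 32.0 m to 170.0 m: V₃ = 13.2 × (170.0/32.0)^0.3760 = 13.2 × 1.8739 = 24.7350 m/s

24.7 m/s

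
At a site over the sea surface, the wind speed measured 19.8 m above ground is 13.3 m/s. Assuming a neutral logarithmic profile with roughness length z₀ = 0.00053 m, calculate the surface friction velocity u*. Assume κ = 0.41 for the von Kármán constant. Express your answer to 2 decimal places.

Log law: V(z) = (u*/κ) · ln(z/z₀) ⇒ u* = κ · V / ln(z/z₀)
u* = 0.41 × 13.3 / ln(19.8/0.00053) = 0.41 × 13.3 / 10.5283
   = 5.4530 / 10.5283 = 0.5179 m/s

u* ≈ 0.52 m/s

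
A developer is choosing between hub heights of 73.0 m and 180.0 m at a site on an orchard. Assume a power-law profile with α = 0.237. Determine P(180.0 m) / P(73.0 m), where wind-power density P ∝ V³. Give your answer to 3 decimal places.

1.900

Speed ratio: V_B/V_A = (z_B/z_A)^α = (180.0/73.0)^0.237 = (2.4658)^0.237 = 1.23849
Power-density ratio: P_B/P_A = (V_B/V_A)³ = (1.23849)³ = 1.89966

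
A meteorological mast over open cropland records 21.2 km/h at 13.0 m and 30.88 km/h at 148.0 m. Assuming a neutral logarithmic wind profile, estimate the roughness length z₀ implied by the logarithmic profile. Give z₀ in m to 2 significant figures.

z₀ ≈ 0.063 m

Log law: V(z) ∝ ln(z/z₀). With r = V₁/V₂ = 21.2/30.88 = 0.68653,
r · ln(z₂/z₀) = ln(z₁/z₀) ⇒ ln z₀ = (ln z₁ − r·ln z₂)/(1 − r)
ln z₀ = (2.56495 − 0.68653×4.99721) / 0.31347 = -2.7619
z₀ = exp(-2.7619) = 0.06317 m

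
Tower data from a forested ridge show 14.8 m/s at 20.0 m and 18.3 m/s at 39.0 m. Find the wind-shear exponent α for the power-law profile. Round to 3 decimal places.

Power law: V₂/V₁ = (z₂/z₁)^α ⇒ α = ln(V₂/V₁) / ln(z₂/z₁)
α = ln(18.3/14.8) / ln(39.0/20.0) = ln(1.2365) / ln(1.9500)
  = 0.21227 / 0.66783 = 0.31786

α ≈ 0.318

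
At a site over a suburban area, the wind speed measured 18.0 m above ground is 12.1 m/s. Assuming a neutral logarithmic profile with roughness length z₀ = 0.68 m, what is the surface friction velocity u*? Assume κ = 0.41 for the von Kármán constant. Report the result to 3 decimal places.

u* ≈ 1.514 m/s

Log law: V(z) = (u*/κ) · ln(z/z₀) ⇒ u* = κ · V / ln(z/z₀)
u* = 0.41 × 12.1 / ln(18.0/0.68) = 0.41 × 12.1 / 3.2760
   = 4.9610 / 3.2760 = 1.5143 m/s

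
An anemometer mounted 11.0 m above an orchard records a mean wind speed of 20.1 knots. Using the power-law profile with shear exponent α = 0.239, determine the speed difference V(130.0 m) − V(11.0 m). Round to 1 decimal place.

16.2 knots

Power law: V₂ = V₁ · (z₂/z₁)^α = 20.1 × (11.8182)^0.239 = 36.2690 knots
ΔV = 36.2690 − 20.1 = 16.1690 knots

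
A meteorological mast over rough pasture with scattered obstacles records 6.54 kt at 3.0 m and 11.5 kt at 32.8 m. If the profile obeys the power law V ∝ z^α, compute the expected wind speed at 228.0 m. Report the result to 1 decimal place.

18.2 kt

First find α: α = ln(V₂/V₁)/ln(z₂/z₁) = ln(11.5/6.54)/ln(32.8/3.0) = 0.56441/2.39182 = 0.2360
Extrapolate from 32.8 m to 228.0 m: V₃ = 11.5 × (228.0/32.8)^0.2360 = 11.5 × 1.5802 = 18.1720 kt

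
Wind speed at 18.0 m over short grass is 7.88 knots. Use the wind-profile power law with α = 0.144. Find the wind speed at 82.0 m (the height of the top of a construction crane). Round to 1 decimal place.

9.8 knots

Power-law profile: V₂ = V₁ · (z₂/z₁)^α
V₂ = 7.88 × (82.0/18.0)^0.144 = 7.88 × (4.5556)^0.144
    = 7.88 × 1.2440 = 9.8029 knots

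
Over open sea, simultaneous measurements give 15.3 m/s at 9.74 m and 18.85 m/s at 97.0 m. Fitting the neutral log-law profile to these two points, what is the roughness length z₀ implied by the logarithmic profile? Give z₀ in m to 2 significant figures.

Log law: V(z) ∝ ln(z/z₀). With r = V₁/V₂ = 15.3/18.85 = 0.81167,
r · ln(z₂/z₀) = ln(z₁/z₀) ⇒ ln z₀ = (ln z₁ − r·ln z₂)/(1 − r)
ln z₀ = (2.27624 − 0.81167×4.57471) / 0.18833 = -7.6298
z₀ = exp(-7.6298) = 0.0004857 m

z₀ ≈ 0.00049 m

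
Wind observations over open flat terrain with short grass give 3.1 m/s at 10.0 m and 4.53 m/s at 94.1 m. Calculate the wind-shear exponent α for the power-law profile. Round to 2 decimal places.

α ≈ 0.17

Power law: V₂/V₁ = (z₂/z₁)^α ⇒ α = ln(V₂/V₁) / ln(z₂/z₁)
α = ln(4.53/3.1) / ln(94.1/10.0) = ln(1.4613) / ln(9.4100)
  = 0.37932 / 2.24177 = 0.16921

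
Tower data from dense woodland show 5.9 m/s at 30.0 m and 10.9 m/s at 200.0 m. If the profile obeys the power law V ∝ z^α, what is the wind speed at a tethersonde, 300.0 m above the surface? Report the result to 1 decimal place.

12.4 m/s

First find α: α = ln(V₂/V₁)/ln(z₂/z₁) = ln(10.9/5.9)/ln(200.0/30.0) = 0.61381/1.89712 = 0.3235
Extrapolate from 200.0 m to 300.0 m: V₃ = 10.9 × (300.0/200.0)^0.3235 = 10.9 × 1.1402 = 12.4280 m/s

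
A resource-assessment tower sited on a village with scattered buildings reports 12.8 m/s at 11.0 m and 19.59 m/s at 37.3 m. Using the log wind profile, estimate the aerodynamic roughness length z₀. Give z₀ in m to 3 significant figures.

Log law: V(z) ∝ ln(z/z₀). With r = V₁/V₂ = 12.8/19.59 = 0.65339,
r · ln(z₂/z₀) = ln(z₁/z₀) ⇒ ln z₀ = (ln z₁ − r·ln z₂)/(1 − r)
ln z₀ = (2.39790 − 0.65339×3.61899) / 0.34661 = 0.0960
z₀ = exp(0.0960) = 1.101 m

z₀ ≈ 1.10 m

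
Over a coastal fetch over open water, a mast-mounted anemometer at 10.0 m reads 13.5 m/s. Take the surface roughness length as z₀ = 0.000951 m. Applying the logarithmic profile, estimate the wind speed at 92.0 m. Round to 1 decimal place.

16.7 m/s

Log law: V(z) ∝ ln(z/z₀), so V₂/V₁ = ln(z₂/z₀) / ln(z₁/z₀).
ln(92.0/0.000951) = 11.4798, ln(10.0/0.000951) = 9.2606
V₂ = 13.5 × 11.4798/9.2606 = 13.5 × 1.2396 = 16.7351 m/s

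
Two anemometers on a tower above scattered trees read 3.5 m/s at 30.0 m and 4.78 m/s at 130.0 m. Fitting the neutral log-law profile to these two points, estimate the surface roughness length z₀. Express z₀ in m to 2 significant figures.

Log law: V(z) ∝ ln(z/z₀). With r = V₁/V₂ = 3.5/4.78 = 0.73222,
r · ln(z₂/z₀) = ln(z₁/z₀) ⇒ ln z₀ = (ln z₁ − r·ln z₂)/(1 − r)
ln z₀ = (3.40120 − 0.73222×4.86753) / 0.26778 = -0.6083
z₀ = exp(-0.6083) = 0.5443 m

z₀ ≈ 0.54 m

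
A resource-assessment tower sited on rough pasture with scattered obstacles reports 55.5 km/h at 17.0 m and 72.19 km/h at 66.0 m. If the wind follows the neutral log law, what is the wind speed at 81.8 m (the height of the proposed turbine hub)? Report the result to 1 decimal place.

74.8 km/h

Log law: V ∝ ln(z/z₀). From the pair, with r = V₁/V₂ = 0.76880,
ln z₀ = (ln z₁ − r·ln z₂)/(1 − r) = (2.8332 − 0.76880×4.1897)/0.23120 = -1.6774 → z₀ = 0.1869 m
V₃ = V₁ · ln(z₃/z₀)/ln(z₁/z₀) = 55.5 × 6.0817/4.5106 = 74.8308 km/h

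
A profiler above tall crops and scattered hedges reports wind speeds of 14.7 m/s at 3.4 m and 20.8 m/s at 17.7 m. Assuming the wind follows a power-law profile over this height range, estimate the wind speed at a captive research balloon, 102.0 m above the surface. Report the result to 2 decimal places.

30.07 m/s

First find α: α = ln(V₂/V₁)/ln(z₂/z₁) = ln(20.8/14.7)/ln(17.7/3.4) = 0.34711/1.64979 = 0.2104
Extrapolate from 17.7 m to 102.0 m: V₃ = 20.8 × (102.0/17.7)^0.2104 = 20.8 × 1.4455 = 30.0673 m/s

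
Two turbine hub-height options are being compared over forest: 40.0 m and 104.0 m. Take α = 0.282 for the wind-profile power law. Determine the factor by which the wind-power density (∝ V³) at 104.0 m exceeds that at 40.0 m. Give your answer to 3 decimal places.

2.244

Speed ratio: V_B/V_A = (z_B/z_A)^α = (104.0/40.0)^0.282 = (2.6000)^0.282 = 1.30925
Power-density ratio: P_B/P_A = (V_B/V_A)³ = (1.30925)³ = 2.24423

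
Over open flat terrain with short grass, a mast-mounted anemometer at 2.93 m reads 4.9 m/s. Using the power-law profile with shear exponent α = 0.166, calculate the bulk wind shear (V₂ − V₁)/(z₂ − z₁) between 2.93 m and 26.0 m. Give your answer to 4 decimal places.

Power law: V₂ = V₁ · (z₂/z₁)^α = 4.9 × (8.8737)^0.166 = 7.0401 m/s
ΔV/Δz = (7.0401 − 4.9)/(26.0 − 2.93) = 2.1401/23.0700 = 0.09277 m/s/m

0.0928 m/s/m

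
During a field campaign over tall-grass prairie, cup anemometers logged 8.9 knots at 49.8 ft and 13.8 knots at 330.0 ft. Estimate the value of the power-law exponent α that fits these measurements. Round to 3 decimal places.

α ≈ 0.232

Power law: V₂/V₁ = (z₂/z₁)^α ⇒ α = ln(V₂/V₁) / ln(z₂/z₁)
α = ln(13.8/8.9) / ln(330.0/49.8) = ln(1.5506) / ln(6.6265)
  = 0.43862 / 1.89108 = 0.23194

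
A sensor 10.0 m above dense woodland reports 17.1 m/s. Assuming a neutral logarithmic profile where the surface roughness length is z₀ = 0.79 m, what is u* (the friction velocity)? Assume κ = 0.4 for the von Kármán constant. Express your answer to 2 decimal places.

u* ≈ 2.69 m/s

Log law: V(z) = (u*/κ) · ln(z/z₀) ⇒ u* = κ · V / ln(z/z₀)
u* = 0.4 × 17.1 / ln(10.0/0.79) = 0.4 × 17.1 / 2.5383
   = 6.8400 / 2.5383 = 2.6947 m/s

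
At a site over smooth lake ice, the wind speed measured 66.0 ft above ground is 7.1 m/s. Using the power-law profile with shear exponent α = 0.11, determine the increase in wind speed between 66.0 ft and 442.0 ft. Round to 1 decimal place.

Power law: V₂ = V₁ · (z₂/z₁)^α = 7.1 × (6.6970)^0.11 = 8.7520 m/s
ΔV = 8.7520 − 7.1 = 1.6520 m/s

1.7 m/s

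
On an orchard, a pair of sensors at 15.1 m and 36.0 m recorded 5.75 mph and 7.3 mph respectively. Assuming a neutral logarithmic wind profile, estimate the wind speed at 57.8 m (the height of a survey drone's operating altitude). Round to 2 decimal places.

8.14 mph

Log law: V ∝ ln(z/z₀). From the pair, with r = V₁/V₂ = 0.78767,
ln z₀ = (ln z₁ − r·ln z₂)/(1 − r) = (2.7147 − 0.78767×3.5835)/0.21233 = -0.5084 → z₀ = 0.6015 m
V₃ = V₁ · ln(z₃/z₀)/ln(z₁/z₀) = 5.75 × 4.5654/3.2231 = 8.1447 mph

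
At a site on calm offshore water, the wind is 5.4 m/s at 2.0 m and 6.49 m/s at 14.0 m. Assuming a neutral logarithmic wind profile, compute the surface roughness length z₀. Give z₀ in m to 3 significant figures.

Log law: V(z) ∝ ln(z/z₀). With r = V₁/V₂ = 5.4/6.49 = 0.83205,
r · ln(z₂/z₀) = ln(z₁/z₀) ⇒ ln z₀ = (ln z₁ − r·ln z₂)/(1 − r)
ln z₀ = (0.69315 − 0.83205×2.63906) / 0.16795 = -8.9471
z₀ = exp(-8.9471) = 0.0001301 m

z₀ ≈ 0.000130 m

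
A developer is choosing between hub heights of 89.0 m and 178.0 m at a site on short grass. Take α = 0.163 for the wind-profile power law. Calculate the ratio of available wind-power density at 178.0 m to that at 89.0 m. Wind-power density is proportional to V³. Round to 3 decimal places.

Speed ratio: V_B/V_A = (z_B/z_A)^α = (178.0/89.0)^0.163 = (2.0000)^0.163 = 1.11961
Power-density ratio: P_B/P_A = (V_B/V_A)³ = (1.11961)³ = 1.40347

1.403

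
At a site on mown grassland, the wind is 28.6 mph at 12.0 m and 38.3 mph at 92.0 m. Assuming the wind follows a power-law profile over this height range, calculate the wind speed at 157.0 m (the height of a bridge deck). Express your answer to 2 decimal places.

First find α: α = ln(V₂/V₁)/ln(z₂/z₁) = ln(38.3/28.6)/ln(92.0/12.0) = 0.29204/2.03688 = 0.1434
Extrapolate from 92.0 m to 157.0 m: V₃ = 38.3 × (157.0/92.0)^0.1434 = 38.3 × 1.0796 = 41.3503 mph

41.35 mph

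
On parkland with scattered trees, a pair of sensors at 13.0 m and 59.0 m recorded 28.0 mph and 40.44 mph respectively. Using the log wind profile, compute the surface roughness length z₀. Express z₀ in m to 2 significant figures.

z₀ ≈ 0.43 m

Log law: V(z) ∝ ln(z/z₀). With r = V₁/V₂ = 28.0/40.44 = 0.69238,
r · ln(z₂/z₀) = ln(z₁/z₀) ⇒ ln z₀ = (ln z₁ − r·ln z₂)/(1 − r)
ln z₀ = (2.56495 − 0.69238×4.07754) / 0.30762 = -0.8396
z₀ = exp(-0.8396) = 0.4319 m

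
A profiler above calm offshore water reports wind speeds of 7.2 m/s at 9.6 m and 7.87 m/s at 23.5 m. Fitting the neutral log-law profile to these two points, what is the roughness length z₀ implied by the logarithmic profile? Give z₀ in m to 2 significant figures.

Log law: V(z) ∝ ln(z/z₀). With r = V₁/V₂ = 7.2/7.87 = 0.91487,
r · ln(z₂/z₀) = ln(z₁/z₀) ⇒ ln z₀ = (ln z₁ − r·ln z₂)/(1 − r)
ln z₀ = (2.26176 − 0.91487×3.15700) / 0.08513 = -7.3587
z₀ = exp(-7.3587) = 0.0006370 m

z₀ ≈ 0.00064 m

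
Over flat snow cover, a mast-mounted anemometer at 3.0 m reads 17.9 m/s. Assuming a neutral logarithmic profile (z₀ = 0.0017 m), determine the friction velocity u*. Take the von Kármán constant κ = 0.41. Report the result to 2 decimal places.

u* ≈ 0.98 m/s

Log law: V(z) = (u*/κ) · ln(z/z₀) ⇒ u* = κ · V / ln(z/z₀)
u* = 0.41 × 17.9 / ln(3.0/0.0017) = 0.41 × 17.9 / 7.4757
   = 7.3390 / 7.4757 = 0.9817 m/s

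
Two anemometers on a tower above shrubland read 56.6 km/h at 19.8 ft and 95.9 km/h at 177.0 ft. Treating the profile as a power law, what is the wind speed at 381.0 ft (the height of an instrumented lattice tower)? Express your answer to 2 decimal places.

First find α: α = ln(V₂/V₁)/ln(z₂/z₁) = ln(95.9/56.6)/ln(177.0/19.8) = 0.52730/2.19047 = 0.2407
Extrapolate from 177.0 ft to 381.0 ft: V₃ = 95.9 × (381.0/177.0)^0.2407 = 95.9 × 1.2027 = 115.3368 km/h

115.34 km/h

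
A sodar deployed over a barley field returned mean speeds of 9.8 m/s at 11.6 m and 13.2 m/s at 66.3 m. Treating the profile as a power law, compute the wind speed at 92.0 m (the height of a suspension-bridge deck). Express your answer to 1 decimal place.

14.0 m/s

First find α: α = ln(V₂/V₁)/ln(z₂/z₁) = ln(13.2/9.8)/ln(66.3/11.6) = 0.29783/1.74318 = 0.1709
Extrapolate from 66.3 m to 92.0 m: V₃ = 13.2 × (92.0/66.3)^0.1709 = 13.2 × 1.0576 = 13.9599 m/s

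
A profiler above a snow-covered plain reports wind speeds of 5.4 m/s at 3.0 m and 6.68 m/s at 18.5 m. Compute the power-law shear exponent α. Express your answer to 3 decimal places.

α ≈ 0.117

Power law: V₂/V₁ = (z₂/z₁)^α ⇒ α = ln(V₂/V₁) / ln(z₂/z₁)
α = ln(6.68/5.4) / ln(18.5/3.0) = ln(1.2370) / ln(6.1667)
  = 0.21272 / 1.81916 = 0.11693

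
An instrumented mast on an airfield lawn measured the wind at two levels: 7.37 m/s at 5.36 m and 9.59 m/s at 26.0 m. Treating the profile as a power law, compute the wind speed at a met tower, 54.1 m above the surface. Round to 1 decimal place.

First find α: α = ln(V₂/V₁)/ln(z₂/z₁) = ln(9.59/7.37)/ln(26.0/5.36) = 0.26330/1.57913 = 0.1667
Extrapolate from 26.0 m to 54.1 m: V₃ = 9.59 × (54.1/26.0)^0.1667 = 9.59 × 1.1300 = 10.8362 m/s

10.8 m/s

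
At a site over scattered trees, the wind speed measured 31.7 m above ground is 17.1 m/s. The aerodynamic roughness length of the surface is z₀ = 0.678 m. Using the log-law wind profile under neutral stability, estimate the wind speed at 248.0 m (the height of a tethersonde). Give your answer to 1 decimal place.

26.2 m/s

Log law: V(z) ∝ ln(z/z₀), so V₂/V₁ = ln(z₂/z₀) / ln(z₁/z₀).
ln(248.0/0.678) = 5.9020, ln(31.7/0.678) = 3.8449
V₂ = 17.1 × 5.9020/3.8449 = 17.1 × 1.5350 = 26.2488 m/s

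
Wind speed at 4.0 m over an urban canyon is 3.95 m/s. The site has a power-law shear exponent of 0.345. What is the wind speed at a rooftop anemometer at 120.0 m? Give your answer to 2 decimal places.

Power-law profile: V₂ = V₁ · (z₂/z₁)^α
V₂ = 3.95 × (120.0/4.0)^0.345 = 3.95 × (30.0000)^0.345
    = 3.95 × 3.2330 = 12.7704 m/s

12.77 m/s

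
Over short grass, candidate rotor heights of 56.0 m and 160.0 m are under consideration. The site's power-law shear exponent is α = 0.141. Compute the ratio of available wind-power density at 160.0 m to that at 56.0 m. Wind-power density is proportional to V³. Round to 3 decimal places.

1.559

Speed ratio: V_B/V_A = (z_B/z_A)^α = (160.0/56.0)^0.141 = (2.8571)^0.141 = 1.15954
Power-density ratio: P_B/P_A = (V_B/V_A)³ = (1.15954)³ = 1.55905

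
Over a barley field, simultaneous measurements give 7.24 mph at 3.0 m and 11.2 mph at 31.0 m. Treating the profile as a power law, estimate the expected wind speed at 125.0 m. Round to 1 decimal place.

First find α: α = ln(V₂/V₁)/ln(z₂/z₁) = ln(11.2/7.24)/ln(31.0/3.0) = 0.43629/2.33537 = 0.1868
Extrapolate from 31.0 m to 125.0 m: V₃ = 11.2 × (125.0/31.0)^0.1868 = 11.2 × 1.2976 = 14.5327 mph

14.5 mph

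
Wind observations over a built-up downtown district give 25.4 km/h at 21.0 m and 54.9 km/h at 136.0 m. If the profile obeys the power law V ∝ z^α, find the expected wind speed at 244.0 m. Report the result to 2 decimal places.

First find α: α = ln(V₂/V₁)/ln(z₂/z₁) = ln(54.9/25.4)/ln(136.0/21.0) = 0.77076/1.86813 = 0.4126
Extrapolate from 136.0 m to 244.0 m: V₃ = 54.9 × (244.0/136.0)^0.4126 = 54.9 × 1.2727 = 69.8727 km/h

69.87 km/h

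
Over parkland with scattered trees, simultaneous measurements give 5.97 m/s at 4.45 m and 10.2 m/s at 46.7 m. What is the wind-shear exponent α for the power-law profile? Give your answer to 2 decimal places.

α ≈ 0.23

Power law: V₂/V₁ = (z₂/z₁)^α ⇒ α = ln(V₂/V₁) / ln(z₂/z₁)
α = ln(10.2/5.97) / ln(46.7/4.45) = ln(1.7085) / ln(10.4944)
  = 0.53564 / 2.35084 = 0.22785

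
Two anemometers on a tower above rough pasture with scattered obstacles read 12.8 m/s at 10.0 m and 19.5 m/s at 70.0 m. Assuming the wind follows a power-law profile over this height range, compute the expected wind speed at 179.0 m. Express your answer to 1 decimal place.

First find α: α = ln(V₂/V₁)/ln(z₂/z₁) = ln(19.5/12.8)/ln(70.0/10.0) = 0.42097/1.94591 = 0.2163
Extrapolate from 70.0 m to 179.0 m: V₃ = 19.5 × (179.0/70.0)^0.2163 = 19.5 × 1.2252 = 23.8917 m/s

23.9 m/s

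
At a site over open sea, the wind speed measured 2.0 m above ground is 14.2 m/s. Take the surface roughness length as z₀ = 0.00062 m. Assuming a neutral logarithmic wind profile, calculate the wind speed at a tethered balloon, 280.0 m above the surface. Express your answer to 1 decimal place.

Log law: V(z) ∝ ln(z/z₀), so V₂/V₁ = ln(z₂/z₀) / ln(z₁/z₀).
ln(280.0/0.00062) = 13.0206, ln(2.0/0.00062) = 8.0789
V₂ = 14.2 × 13.0206/8.0789 = 14.2 × 1.6117 = 22.8857 m/s

22.9 m/s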